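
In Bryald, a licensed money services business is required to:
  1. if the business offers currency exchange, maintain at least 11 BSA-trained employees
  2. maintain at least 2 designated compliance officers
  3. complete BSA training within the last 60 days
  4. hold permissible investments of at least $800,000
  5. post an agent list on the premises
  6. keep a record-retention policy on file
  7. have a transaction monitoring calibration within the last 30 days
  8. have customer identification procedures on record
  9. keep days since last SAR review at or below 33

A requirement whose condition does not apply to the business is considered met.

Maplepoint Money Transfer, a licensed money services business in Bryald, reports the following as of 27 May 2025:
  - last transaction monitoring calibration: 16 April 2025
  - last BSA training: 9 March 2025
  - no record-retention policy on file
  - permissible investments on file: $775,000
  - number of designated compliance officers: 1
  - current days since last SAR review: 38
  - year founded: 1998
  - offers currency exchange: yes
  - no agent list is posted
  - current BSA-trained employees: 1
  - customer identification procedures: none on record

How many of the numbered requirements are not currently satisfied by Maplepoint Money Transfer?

1. condition 'offers currency exchange' holds; BSA-trained employees 1 < 11 → not met
2. designated compliance officers 1 < 2 → not met
3. BSA training 79 days ago vs limit 60 → not met
4. permissible investments $775,000 < $800,000 → not met
5. agent list absent → not met
6. record-retention policy absent → not met
7. transaction monitoring calibration 41 days ago vs limit 30 → not met
8. customer identification procedures absent → not met
9. days since last SAR review 38 > 33 → not met
Not met: 9 of 9

9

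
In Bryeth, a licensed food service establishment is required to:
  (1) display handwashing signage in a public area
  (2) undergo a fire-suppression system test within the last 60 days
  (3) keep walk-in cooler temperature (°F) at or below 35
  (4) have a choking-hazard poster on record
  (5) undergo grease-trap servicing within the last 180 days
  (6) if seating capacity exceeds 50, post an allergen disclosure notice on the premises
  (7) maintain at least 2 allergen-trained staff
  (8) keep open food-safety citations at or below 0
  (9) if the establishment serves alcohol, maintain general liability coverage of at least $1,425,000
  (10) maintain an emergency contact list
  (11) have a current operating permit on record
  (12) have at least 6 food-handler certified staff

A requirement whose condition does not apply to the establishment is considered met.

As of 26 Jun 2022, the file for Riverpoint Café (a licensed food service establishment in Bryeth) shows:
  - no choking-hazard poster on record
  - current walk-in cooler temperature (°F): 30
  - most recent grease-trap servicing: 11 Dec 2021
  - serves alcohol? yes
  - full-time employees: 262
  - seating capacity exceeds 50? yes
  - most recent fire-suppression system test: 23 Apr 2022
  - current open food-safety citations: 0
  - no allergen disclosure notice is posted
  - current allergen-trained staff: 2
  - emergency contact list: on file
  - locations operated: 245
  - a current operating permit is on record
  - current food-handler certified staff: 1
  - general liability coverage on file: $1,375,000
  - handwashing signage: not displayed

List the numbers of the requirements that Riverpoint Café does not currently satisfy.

1, 2, 4, 5, 6, 9, 12

1. handwashing signage absent → not met
2. fire-suppression system test 64 days ago vs limit 60 → not met
3. walk-in cooler temperature (°F) 30 ≤ 35 → met
4. choking-hazard poster absent → not met
5. grease-trap servicing 197 days ago vs limit 180 → not met
6. condition 'seating capacity exceeds 50' holds; allergen disclosure notice absent → not met
7. allergen-trained staff 2 ≥ 2 → met
8. open food-safety citations 0 ≤ 0 → met
9. condition 'serves alcohol' holds; general liability coverage $1,375,000 < $1,425,000 → not met
10. emergency contact list present → met
11. current operating permit present → met
12. food-handler certified staff 1 < 6 → not met
Not met: 1, 2, 4, 5, 6, 9, 12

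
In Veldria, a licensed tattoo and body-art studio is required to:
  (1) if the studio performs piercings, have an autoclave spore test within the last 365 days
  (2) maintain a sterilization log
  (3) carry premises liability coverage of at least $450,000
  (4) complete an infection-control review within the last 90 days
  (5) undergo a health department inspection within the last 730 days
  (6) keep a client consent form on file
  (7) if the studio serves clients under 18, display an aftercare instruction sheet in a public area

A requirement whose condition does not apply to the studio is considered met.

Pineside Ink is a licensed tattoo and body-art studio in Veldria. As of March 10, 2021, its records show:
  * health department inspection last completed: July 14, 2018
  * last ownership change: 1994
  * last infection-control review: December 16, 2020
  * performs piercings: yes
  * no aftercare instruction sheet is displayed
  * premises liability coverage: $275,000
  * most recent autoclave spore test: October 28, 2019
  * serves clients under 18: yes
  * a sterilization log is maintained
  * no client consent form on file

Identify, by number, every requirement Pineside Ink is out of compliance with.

1, 3, 5, 6, 7

1. condition 'performs piercings' holds; autoclave spore test 499 days ago vs limit 365 → not met
2. sterilization log present → met
3. premises liability coverage $275,000 < $450,000 → not met
4. infection-control review 84 days ago vs limit 90 → met
5. health department inspection 970 days ago vs limit 730 → not met
6. client consent form absent → not met
7. condition 'serves clients under 18' holds; aftercare instruction sheet absent → not met
Not met: 1, 3, 5, 6, 7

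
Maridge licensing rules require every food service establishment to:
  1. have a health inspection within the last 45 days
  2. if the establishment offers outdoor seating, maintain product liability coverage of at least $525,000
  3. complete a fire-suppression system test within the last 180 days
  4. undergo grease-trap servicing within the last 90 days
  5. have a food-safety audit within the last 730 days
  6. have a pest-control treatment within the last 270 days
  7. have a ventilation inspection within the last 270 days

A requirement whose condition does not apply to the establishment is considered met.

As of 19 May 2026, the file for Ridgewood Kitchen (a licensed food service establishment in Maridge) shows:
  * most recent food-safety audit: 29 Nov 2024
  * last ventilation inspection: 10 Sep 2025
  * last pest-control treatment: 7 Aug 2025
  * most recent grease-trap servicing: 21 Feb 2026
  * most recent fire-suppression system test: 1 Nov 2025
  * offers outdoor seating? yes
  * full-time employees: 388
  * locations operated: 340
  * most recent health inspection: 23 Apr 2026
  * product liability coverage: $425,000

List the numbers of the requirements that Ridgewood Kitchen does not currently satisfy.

1. health inspection 26 days ago vs limit 45 → met
2. condition 'offers outdoor seating' holds; product liability coverage $425,000 < $525,000 → not met
3. fire-suppression system test 199 days ago vs limit 180 → not met
4. grease-trap servicing 87 days ago vs limit 90 → met
5. food-safety audit 536 days ago vs limit 730 → met
6. pest-control treatment 285 days ago vs limit 270 → not met
7. ventilation inspection 251 days ago vs limit 270 → met
Not met: 2, 3, 6

2, 3, 6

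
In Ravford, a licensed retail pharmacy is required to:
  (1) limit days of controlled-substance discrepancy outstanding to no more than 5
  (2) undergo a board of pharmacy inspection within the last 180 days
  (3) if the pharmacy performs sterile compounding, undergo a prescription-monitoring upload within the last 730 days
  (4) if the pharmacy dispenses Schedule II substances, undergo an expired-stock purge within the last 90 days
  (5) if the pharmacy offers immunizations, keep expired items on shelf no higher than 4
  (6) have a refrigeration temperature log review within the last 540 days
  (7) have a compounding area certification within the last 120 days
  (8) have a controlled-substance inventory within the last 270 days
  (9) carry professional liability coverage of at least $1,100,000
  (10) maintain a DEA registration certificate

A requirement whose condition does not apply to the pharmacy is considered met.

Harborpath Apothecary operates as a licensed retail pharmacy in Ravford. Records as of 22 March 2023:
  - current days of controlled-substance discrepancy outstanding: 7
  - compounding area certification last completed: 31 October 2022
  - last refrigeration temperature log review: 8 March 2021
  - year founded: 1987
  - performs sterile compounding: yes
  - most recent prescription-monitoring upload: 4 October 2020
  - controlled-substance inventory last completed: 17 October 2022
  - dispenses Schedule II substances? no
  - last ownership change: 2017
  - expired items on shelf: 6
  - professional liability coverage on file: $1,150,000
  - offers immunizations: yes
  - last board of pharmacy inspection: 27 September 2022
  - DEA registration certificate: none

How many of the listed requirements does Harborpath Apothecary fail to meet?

1. days of controlled-substance discrepancy outstanding 7 > 5 → not met
2. board of pharmacy inspection 176 days ago vs limit 180 → met
3. condition 'performs sterile compounding' holds; prescription-monitoring upload 899 days ago vs limit 730 → not met
4. condition 'dispenses Schedule II substances' does not hold → requirement n/a → met
5. condition 'offers immunizations' holds; expired items on shelf 6 > 4 → not met
6. refrigeration temperature log review 744 days ago vs limit 540 → not met
7. compounding area certification 142 days ago vs limit 120 → not met
8. controlled-substance inventory 156 days ago vs limit 270 → met
9. professional liability coverage $1,150,000 ≥ $1,100,000 → met
10. DEA registration certificate absent → not met
Not met: 6 of 10

6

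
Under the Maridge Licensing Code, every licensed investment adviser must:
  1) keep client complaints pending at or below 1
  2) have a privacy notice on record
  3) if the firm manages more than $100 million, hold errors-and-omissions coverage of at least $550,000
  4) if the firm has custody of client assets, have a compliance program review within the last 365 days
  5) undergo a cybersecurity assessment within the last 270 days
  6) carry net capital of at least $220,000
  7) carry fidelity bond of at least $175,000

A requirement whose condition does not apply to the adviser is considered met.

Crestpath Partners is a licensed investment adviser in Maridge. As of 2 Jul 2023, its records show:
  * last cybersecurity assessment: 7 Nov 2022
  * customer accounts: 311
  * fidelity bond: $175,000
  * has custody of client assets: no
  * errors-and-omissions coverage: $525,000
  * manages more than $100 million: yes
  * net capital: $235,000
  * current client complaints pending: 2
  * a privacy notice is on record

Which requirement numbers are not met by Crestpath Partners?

1, 3

1. client complaints pending 2 > 1 → not met
2. privacy notice present → met
3. condition 'manages more than $100 million' holds; errors-and-omissions coverage $525,000 < $550,000 → not met
4. condition 'has custody of client assets' does not hold → requirement n/a → met
5. cybersecurity assessment 237 days ago vs limit 270 → met
6. net capital $235,000 ≥ $220,000 → met
7. fidelity bond $175,000 ≥ $175,000 → met
Not met: 1, 3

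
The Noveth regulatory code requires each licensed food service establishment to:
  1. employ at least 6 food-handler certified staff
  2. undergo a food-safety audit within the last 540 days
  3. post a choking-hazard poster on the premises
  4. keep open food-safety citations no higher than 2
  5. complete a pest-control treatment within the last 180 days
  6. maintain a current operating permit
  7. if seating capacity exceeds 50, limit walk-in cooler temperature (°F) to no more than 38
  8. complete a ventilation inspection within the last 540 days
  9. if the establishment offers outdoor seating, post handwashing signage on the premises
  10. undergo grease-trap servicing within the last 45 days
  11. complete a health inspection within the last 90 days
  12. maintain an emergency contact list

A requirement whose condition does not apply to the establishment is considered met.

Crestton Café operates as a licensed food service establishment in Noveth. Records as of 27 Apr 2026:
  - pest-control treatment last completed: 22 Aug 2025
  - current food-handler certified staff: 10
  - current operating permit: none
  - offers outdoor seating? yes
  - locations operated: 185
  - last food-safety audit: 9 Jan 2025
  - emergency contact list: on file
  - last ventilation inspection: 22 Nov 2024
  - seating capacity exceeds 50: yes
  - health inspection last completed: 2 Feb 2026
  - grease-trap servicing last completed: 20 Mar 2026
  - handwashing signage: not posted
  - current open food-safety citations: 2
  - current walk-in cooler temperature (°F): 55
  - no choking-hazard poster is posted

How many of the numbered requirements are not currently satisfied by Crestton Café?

5

1. food-handler certified staff 10 ≥ 6 → met
2. food-safety audit 473 days ago vs limit 540 → met
3. choking-hazard poster absent → not met
4. open food-safety citations 2 ≤ 2 → met
5. pest-control treatment 248 days ago vs limit 180 → not met
6. current operating permit absent → not met
7. condition 'seating capacity exceeds 50' holds; walk-in cooler temperature (°F) 55 > 38 → not met
8. ventilation inspection 521 days ago vs limit 540 → met
9. condition 'offers outdoor seating' holds; handwashing signage absent → not met
10. grease-trap servicing 38 days ago vs limit 45 → met
11. health inspection 84 days ago vs limit 90 → met
12. emergency contact list present → met
Not met: 5 of 12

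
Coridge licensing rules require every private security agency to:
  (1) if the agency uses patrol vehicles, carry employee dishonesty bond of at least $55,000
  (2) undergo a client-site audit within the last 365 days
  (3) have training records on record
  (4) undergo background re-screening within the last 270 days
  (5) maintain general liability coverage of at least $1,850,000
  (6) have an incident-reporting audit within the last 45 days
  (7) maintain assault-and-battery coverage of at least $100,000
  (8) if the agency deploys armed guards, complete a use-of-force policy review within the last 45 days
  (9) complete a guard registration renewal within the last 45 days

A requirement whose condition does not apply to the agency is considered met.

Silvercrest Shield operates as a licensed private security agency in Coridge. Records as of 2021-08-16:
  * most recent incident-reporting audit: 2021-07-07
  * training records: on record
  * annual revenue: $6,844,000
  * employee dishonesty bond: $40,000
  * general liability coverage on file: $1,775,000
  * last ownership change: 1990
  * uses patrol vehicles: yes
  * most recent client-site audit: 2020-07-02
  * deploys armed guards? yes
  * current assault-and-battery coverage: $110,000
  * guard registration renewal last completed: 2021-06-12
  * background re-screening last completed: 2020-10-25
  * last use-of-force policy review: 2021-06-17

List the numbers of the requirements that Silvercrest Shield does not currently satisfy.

1. condition 'uses patrol vehicles' holds; employee dishonesty bond $40,000 < $55,000 → not met
2. client-site audit 410 days ago vs limit 365 → not met
3. training records present → met
4. background re-screening 295 days ago vs limit 270 → not met
5. general liability coverage $1,775,000 < $1,850,000 → not met
6. incident-reporting audit 40 days ago vs limit 45 → met
7. assault-and-battery coverage $110,000 ≥ $100,000 → met
8. condition 'deploys armed guards' holds; use-of-force policy review 60 days ago vs limit 45 → not met
9. guard registration renewal 65 days ago vs limit 45 → not met
Not met: 1, 2, 4, 5, 8, 9

1, 2, 4, 5, 8, 9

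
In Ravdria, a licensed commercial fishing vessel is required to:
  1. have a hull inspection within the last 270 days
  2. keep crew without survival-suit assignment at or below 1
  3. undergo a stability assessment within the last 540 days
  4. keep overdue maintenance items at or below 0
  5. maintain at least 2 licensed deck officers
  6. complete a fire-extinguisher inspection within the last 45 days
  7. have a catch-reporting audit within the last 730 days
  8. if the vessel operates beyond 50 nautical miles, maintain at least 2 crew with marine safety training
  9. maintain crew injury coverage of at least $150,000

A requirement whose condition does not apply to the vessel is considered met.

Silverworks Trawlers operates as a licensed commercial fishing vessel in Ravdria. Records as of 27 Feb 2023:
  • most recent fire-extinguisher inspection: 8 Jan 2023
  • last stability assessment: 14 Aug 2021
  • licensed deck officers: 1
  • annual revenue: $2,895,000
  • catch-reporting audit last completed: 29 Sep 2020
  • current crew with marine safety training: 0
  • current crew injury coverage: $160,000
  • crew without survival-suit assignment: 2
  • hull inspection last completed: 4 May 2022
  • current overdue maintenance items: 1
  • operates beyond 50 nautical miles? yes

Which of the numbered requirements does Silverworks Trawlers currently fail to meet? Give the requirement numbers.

1, 2, 3, 4, 5, 6, 7, 8

1. hull inspection 299 days ago vs limit 270 → not met
2. crew without survival-suit assignment 2 > 1 → not met
3. stability assessment 562 days ago vs limit 540 → not met
4. overdue maintenance items 1 > 0 → not met
5. licensed deck officers 1 < 2 → not met
6. fire-extinguisher inspection 50 days ago vs limit 45 → not met
7. catch-reporting audit 881 days ago vs limit 730 → not met
8. condition 'operates beyond 50 nautical miles' holds; crew with marine safety training 0 < 2 → not met
9. crew injury coverage $160,000 ≥ $150,000 → met
Not met: 1, 2, 3, 4, 5, 6, 7, 8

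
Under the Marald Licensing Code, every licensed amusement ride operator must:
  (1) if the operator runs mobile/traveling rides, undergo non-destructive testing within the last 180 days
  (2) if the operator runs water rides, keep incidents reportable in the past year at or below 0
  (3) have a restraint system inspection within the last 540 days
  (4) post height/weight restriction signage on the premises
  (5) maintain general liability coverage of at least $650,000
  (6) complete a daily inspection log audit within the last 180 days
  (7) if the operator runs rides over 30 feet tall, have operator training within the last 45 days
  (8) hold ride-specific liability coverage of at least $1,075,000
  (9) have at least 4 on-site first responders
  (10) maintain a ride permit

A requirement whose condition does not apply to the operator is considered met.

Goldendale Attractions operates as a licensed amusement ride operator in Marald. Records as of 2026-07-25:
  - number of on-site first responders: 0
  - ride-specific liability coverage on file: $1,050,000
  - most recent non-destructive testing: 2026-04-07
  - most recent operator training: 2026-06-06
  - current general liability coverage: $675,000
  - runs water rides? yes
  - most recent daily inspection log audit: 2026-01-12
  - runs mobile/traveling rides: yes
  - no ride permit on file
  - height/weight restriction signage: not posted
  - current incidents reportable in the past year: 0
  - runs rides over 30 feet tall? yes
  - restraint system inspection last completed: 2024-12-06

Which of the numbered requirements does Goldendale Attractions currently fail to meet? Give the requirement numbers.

1. condition 'runs mobile/traveling rides' holds; non-destructive testing 109 days ago vs limit 180 → met
2. condition 'runs water rides' holds; incidents reportable in the past year 0 ≤ 0 → met
3. restraint system inspection 596 days ago vs limit 540 → not met
4. height/weight restriction signage absent → not met
5. general liability coverage $675,000 ≥ $650,000 → met
6. daily inspection log audit 194 days ago vs limit 180 → not met
7. condition 'runs rides over 30 feet tall' holds; operator training 49 days ago vs limit 45 → not met
8. ride-specific liability coverage $1,050,000 < $1,075,000 → not met
9. on-site first responders 0 < 4 → not met
10. ride permit absent → not met
Not met: 3, 4, 6, 7, 8, 9, 10

3, 4, 6, 7, 8, 9, 10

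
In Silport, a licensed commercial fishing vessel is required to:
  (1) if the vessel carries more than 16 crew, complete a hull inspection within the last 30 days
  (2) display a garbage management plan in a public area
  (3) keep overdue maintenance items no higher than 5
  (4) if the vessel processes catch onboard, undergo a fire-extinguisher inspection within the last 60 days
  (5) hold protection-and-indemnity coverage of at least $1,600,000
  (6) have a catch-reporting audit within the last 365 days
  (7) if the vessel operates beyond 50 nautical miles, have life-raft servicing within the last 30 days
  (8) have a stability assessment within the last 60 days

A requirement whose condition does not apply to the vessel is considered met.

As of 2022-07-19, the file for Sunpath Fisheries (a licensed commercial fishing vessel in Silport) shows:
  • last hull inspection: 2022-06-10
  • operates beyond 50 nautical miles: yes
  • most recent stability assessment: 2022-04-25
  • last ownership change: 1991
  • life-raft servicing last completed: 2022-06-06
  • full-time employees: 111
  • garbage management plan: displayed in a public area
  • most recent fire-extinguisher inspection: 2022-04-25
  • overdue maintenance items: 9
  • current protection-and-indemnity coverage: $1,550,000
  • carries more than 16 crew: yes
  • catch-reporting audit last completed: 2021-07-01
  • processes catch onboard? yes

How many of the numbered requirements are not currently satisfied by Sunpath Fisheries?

7

1. condition 'carries more than 16 crew' holds; hull inspection 39 days ago vs limit 30 → not met
2. garbage management plan present → met
3. overdue maintenance items 9 > 5 → not met
4. condition 'processes catch onboard' holds; fire-extinguisher inspection 85 days ago vs limit 60 → not met
5. protection-and-indemnity coverage $1,550,000 < $1,600,000 → not met
6. catch-reporting audit 383 days ago vs limit 365 → not met
7. condition 'operates beyond 50 nautical miles' holds; life-raft servicing 43 days ago vs limit 30 → not met
8. stability assessment 85 days ago vs limit 60 → not met
Not met: 7 of 8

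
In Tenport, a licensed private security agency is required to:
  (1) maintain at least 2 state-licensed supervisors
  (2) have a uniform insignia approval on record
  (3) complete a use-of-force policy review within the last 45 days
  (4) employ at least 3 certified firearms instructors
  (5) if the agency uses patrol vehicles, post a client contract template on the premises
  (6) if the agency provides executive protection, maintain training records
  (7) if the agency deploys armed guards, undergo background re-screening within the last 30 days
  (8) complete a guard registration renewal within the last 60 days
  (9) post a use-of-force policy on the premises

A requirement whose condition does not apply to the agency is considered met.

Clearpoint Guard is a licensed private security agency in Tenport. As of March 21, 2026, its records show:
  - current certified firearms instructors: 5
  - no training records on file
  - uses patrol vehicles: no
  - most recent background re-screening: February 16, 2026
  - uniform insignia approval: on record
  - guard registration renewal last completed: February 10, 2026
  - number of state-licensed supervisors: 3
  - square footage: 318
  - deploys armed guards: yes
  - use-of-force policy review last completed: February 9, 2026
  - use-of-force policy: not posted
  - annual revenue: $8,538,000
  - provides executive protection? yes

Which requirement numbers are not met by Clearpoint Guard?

1. state-licensed supervisors 3 ≥ 2 → met
2. uniform insignia approval present → met
3. use-of-force policy review 40 days ago vs limit 45 → met
4. certified firearms instructors 5 ≥ 3 → met
5. condition 'uses patrol vehicles' does not hold → requirement n/a → met
6. condition 'provides executive protection' holds; training records absent → not met
7. condition 'deploys armed guards' holds; background re-screening 33 days ago vs limit 30 → not met
8. guard registration renewal 39 days ago vs limit 60 → met
9. use-of-force policy absent → not met
Not met: 6, 7, 9

6, 7, 9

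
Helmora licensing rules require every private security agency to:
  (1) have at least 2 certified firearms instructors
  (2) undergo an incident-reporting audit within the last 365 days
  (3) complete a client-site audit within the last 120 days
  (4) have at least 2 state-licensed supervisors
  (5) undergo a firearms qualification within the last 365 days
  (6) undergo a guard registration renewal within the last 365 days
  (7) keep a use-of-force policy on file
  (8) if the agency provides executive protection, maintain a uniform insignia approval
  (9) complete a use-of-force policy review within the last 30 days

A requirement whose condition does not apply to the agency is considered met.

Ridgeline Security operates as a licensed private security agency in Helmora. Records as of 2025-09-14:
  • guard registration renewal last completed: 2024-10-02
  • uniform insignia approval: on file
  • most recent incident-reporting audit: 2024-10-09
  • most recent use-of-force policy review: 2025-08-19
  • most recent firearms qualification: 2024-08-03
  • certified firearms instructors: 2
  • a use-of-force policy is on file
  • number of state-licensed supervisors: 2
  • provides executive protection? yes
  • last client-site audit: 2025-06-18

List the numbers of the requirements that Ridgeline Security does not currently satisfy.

5

1. certified firearms instructors 2 ≥ 2 → met
2. incident-reporting audit 340 days ago vs limit 365 → met
3. client-site audit 88 days ago vs limit 120 → met
4. state-licensed supervisors 2 ≥ 2 → met
5. firearms qualification 407 days ago vs limit 365 → not met
6. guard registration renewal 347 days ago vs limit 365 → met
7. use-of-force policy present → met
8. condition 'provides executive protection' holds; uniform insignia approval present → met
9. use-of-force policy review 26 days ago vs limit 30 → met
Not met: 5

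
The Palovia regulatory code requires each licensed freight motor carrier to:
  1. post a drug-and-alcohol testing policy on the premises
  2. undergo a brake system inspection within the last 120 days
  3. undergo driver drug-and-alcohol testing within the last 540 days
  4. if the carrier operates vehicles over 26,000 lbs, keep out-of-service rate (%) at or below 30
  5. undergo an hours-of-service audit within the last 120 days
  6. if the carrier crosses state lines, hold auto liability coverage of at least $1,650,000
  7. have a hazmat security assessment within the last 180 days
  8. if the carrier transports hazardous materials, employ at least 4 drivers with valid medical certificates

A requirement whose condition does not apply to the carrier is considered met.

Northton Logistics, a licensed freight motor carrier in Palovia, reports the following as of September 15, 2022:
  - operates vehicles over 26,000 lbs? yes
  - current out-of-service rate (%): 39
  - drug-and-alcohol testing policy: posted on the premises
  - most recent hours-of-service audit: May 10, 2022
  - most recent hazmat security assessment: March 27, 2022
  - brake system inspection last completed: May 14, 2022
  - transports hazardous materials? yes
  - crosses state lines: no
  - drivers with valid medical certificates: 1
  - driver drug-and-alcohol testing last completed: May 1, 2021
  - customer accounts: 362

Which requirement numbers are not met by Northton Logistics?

1. drug-and-alcohol testing policy present → met
2. brake system inspection 124 days ago vs limit 120 → not met
3. driver drug-and-alcohol testing 502 days ago vs limit 540 → met
4. condition 'operates vehicles over 26,000 lbs' holds; out-of-service rate (%) 39 > 30 → not met
5. hours-of-service audit 128 days ago vs limit 120 → not met
6. condition 'crosses state lines' does not hold → requirement n/a → met
7. hazmat security assessment 172 days ago vs limit 180 → met
8. condition 'transports hazardous materials' holds; drivers with valid medical certificates 1 < 4 → not met
Not met: 2, 4, 5, 8

2, 4, 5, 8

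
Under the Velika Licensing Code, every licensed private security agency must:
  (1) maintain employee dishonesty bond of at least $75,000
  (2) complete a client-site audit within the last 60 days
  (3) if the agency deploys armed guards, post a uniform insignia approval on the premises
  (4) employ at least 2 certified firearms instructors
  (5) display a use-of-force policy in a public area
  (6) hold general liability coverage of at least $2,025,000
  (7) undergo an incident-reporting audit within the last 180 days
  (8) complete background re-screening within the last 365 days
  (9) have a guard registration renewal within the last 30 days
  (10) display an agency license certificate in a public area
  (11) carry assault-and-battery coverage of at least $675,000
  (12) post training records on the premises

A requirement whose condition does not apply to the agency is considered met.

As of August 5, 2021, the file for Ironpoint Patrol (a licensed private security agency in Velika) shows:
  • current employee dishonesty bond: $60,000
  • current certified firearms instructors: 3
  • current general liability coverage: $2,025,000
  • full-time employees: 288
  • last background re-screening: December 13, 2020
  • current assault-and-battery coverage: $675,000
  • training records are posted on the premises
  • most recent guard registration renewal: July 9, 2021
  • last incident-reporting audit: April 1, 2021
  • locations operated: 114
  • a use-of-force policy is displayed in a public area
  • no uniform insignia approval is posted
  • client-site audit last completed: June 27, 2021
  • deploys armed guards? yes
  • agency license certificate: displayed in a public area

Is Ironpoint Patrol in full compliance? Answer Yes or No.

1. employee dishonesty bond $60,000 < $75,000 → not met
2. client-site audit 39 days ago vs limit 60 → met
3. condition 'deploys armed guards' holds; uniform insignia approval absent → not met
4. certified firearms instructors 3 ≥ 2 → met
5. use-of-force policy present → met
6. general liability coverage $2,025,000 ≥ $2,025,000 → met
7. incident-reporting audit 126 days ago vs limit 180 → met
8. background re-screening 235 days ago vs limit 365 → met
9. guard registration renewal 27 days ago vs limit 30 → met
10. agency license certificate present → met
11. assault-and-battery coverage $675,000 ≥ $675,000 → met
12. training records present → met
Not met: 1, 3

No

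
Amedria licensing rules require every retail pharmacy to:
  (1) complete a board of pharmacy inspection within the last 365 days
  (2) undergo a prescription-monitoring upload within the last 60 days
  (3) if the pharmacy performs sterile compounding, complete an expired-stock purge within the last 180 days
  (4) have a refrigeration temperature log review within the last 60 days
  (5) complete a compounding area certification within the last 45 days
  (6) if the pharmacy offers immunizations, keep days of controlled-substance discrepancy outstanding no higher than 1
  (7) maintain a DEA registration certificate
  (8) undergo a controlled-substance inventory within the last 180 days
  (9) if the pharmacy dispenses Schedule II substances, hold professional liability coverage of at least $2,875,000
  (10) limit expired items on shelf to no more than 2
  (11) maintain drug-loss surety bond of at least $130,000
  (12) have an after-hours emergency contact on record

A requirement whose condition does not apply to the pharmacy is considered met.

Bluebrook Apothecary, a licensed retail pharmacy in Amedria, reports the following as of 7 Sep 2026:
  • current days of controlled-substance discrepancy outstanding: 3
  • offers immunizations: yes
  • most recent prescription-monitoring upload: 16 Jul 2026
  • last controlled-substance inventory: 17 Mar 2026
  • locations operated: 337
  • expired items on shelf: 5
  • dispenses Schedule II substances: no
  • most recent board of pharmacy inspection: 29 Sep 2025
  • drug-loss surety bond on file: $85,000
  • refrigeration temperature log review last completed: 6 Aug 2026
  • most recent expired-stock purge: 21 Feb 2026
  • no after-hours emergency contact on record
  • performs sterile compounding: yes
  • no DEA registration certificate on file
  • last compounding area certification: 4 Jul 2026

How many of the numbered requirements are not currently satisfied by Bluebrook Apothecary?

7

1. board of pharmacy inspection 343 days ago vs limit 365 → met
2. prescription-monitoring upload 53 days ago vs limit 60 → met
3. condition 'performs sterile compounding' holds; expired-stock purge 198 days ago vs limit 180 → not met
4. refrigeration temperature log review 32 days ago vs limit 60 → met
5. compounding area certification 65 days ago vs limit 45 → not met
6. condition 'offers immunizations' holds; days of controlled-substance discrepancy outstanding 3 > 1 → not met
7. DEA registration certificate absent → not met
8. controlled-substance inventory 174 days ago vs limit 180 → met
9. condition 'dispenses Schedule II substances' does not hold → requirement n/a → met
10. expired items on shelf 5 > 2 → not met
11. drug-loss surety bond $85,000 < $130,000 → not met
12. after-hours emergency contact absent → not met
Not met: 7 of 12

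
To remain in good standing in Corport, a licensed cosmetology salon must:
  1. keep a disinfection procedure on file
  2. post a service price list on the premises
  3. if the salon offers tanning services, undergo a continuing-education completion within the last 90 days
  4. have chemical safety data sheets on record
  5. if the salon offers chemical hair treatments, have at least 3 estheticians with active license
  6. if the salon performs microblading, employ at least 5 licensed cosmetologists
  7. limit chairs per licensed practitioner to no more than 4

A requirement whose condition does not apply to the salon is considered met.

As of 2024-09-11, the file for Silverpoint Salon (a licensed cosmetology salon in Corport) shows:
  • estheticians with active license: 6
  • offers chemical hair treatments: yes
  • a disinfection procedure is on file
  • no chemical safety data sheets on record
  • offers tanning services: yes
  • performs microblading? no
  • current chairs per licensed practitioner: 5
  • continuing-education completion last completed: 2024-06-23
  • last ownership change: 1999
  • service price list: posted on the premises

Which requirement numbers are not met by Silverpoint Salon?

1. disinfection procedure present → met
2. service price list present → met
3. condition 'offers tanning services' holds; continuing-education completion 80 days ago vs limit 90 → met
4. chemical safety data sheets absent → not met
5. condition 'offers chemical hair treatments' holds; estheticians with active license 6 ≥ 3 → met
6. condition 'performs microblading' does not hold → requirement n/a → met
7. chairs per licensed practitioner 5 > 4 → not met
Not met: 4, 7

4, 7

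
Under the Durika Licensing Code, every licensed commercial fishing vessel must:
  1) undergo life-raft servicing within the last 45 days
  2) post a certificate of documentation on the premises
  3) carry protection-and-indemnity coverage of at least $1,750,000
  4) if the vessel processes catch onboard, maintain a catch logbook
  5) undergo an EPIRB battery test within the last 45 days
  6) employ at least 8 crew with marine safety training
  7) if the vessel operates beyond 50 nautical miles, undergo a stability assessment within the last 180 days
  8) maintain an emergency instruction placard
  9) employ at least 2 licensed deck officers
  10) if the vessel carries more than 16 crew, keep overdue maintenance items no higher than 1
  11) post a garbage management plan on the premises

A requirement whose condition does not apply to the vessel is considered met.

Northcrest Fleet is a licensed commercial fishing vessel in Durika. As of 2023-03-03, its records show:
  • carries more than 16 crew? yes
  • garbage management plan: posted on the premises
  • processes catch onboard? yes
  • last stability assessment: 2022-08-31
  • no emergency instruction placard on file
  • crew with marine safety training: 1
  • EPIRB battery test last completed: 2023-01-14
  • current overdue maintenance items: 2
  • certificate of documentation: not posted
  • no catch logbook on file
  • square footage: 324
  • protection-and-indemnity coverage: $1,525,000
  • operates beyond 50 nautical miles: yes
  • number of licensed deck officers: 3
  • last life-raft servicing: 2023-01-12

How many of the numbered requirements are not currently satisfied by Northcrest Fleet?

1. life-raft servicing 50 days ago vs limit 45 → not met
2. certificate of documentation absent → not met
3. protection-and-indemnity coverage $1,525,000 < $1,750,000 → not met
4. condition 'processes catch onboard' holds; catch logbook absent → not met
5. EPIRB battery test 48 days ago vs limit 45 → not met
6. crew with marine safety training 1 < 8 → not met
7. condition 'operates beyond 50 nautical miles' holds; stability assessment 184 days ago vs limit 180 → not met
8. emergency instruction placard absent → not met
9. licensed deck officers 3 ≥ 2 → met
10. condition 'carries more than 16 crew' holds; overdue maintenance items 2 > 1 → not met
11. garbage management plan present → met
Not met: 9 of 11

9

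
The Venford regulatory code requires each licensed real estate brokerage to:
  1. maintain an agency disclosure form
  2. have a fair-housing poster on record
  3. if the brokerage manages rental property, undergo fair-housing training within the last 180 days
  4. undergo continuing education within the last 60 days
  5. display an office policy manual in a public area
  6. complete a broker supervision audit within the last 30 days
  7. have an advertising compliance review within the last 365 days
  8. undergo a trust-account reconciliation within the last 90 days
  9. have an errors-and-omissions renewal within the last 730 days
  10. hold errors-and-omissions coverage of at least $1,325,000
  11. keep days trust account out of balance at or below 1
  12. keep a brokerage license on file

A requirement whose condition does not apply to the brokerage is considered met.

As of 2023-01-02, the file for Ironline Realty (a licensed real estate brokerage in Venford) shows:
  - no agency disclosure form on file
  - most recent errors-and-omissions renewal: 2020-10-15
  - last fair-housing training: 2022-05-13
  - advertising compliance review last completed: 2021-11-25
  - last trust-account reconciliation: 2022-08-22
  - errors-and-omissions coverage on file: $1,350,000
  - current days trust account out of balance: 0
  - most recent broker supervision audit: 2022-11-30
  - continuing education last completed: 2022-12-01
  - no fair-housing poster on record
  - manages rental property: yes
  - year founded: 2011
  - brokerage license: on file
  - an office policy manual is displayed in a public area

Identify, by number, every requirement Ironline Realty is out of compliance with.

1. agency disclosure form absent → not met
2. fair-housing poster absent → not met
3. condition 'manages rental property' holds; fair-housing training 234 days ago vs limit 180 → not met
4. continuing education 32 days ago vs limit 60 → met
5. office policy manual present → met
6. broker supervision audit 33 days ago vs limit 30 → not met
7. advertising compliance review 403 days ago vs limit 365 → not met
8. trust-account reconciliation 133 days ago vs limit 90 → not met
9. errors-and-omissions renewal 809 days ago vs limit 730 → not met
10. errors-and-omissions coverage $1,350,000 ≥ $1,325,000 → met
11. days trust account out of balance 0 ≤ 1 → met
12. brokerage license present → met
Not met: 1, 2, 3, 6, 7, 8, 9

1, 2, 3, 6, 7, 8, 9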